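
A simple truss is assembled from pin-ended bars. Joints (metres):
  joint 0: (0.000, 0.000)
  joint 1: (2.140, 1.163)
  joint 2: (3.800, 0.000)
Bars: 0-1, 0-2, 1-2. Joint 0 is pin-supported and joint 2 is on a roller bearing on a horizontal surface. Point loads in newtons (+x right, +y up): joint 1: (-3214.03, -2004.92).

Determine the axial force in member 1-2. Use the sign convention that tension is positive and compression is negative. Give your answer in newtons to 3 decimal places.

N=3 nodes, M=3 members, R=3 reactions → 2N=6, M+R=6
member 0 (0-1): L=2.4356, (cx,cy)=(0.8786,0.4775)
member 1 (0-2): L=3.8000, (cx,cy)=(1.0000,0.0000)
member 2 (1-2): L=2.0269, (cx,cy)=(0.8190,-0.5738)
solve A·x = −loads:
  F[0-1] = -3894.2358 N (compression)
  F[0-2] = +207.5702 N (tension)
  F[1-2] = -253.4435 N (compression)
  Rx@0 = +3214.0300 N
  Ry@0 = +1859.4958 N
  Ry@2 = +145.4242 N

-253.443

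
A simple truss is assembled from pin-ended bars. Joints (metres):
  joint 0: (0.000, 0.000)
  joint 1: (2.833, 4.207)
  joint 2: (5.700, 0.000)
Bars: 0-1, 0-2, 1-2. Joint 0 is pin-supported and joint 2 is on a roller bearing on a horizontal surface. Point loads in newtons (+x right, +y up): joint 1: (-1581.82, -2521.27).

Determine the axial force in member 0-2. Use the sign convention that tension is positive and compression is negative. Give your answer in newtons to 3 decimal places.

58.349

N=3 nodes, M=3 members, R=3 reactions → 2N=6, M+R=6
member 0 (0-1): L=5.0720, (cx,cy)=(0.5586,0.8295)
member 1 (0-2): L=5.7000, (cx,cy)=(1.0000,0.0000)
member 2 (1-2): L=5.0910, (cx,cy)=(0.5631,-0.8264)
solve A·x = −loads:
  F[0-1] = -2936.4163 N (compression)
  F[0-2] = +58.3495 N (tension)
  F[1-2] = -103.6130 N (compression)
  Rx@0 = +1581.8200 N
  Ry@0 = +2435.6487 N
  Ry@2 = +85.6213 N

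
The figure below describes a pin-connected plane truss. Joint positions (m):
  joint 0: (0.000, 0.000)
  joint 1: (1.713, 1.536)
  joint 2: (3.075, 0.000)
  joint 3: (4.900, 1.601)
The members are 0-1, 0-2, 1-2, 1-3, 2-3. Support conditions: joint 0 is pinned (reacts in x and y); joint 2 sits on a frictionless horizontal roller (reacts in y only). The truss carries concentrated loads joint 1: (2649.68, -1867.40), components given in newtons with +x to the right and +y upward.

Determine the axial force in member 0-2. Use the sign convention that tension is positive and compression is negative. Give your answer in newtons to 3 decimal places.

2096.049

N=4 nodes, M=5 members, R=3 reactions → 2N=8, M+R=8
member 0 (0-1): L=2.3008, (cx,cy)=(0.7445,0.6676)
member 1 (0-2): L=3.0750, (cx,cy)=(1.0000,0.0000)
member 2 (1-2): L=2.0529, (cx,cy)=(0.6635,-0.7482)
member 3 (1-3): L=3.1877, (cx,cy)=(0.9998,0.0204)
member 4 (2-3): L=2.4277, (cx,cy)=(0.7517,0.6595)
solve A·x = −loads:
  F[0-1] = +743.6035 N (tension)
  F[0-2] = +2096.0488 N (tension)
  F[1-2] = -3159.2868 N (compression)
  F[1-3] = +0.0000 N (tension)
  F[2-3] = -0.0000 N (compression)
  Rx@0 = -2649.6800 N
  Ry@0 = -496.4259 N
  Ry@2 = +2363.8259 N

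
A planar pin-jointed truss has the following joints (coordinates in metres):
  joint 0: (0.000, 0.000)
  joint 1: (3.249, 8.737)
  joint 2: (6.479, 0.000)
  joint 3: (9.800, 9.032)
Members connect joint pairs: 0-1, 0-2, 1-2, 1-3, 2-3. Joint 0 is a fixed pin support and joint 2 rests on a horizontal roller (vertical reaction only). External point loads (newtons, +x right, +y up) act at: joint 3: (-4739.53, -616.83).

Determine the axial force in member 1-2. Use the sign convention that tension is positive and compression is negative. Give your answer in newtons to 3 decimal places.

N=4 nodes, M=5 members, R=3 reactions → 2N=8, M+R=8
member 0 (0-1): L=9.3215, (cx,cy)=(0.3485,0.9373)
member 1 (0-2): L=6.4790, (cx,cy)=(1.0000,0.0000)
member 2 (1-2): L=9.3149, (cx,cy)=(0.3468,-0.9380)
member 3 (1-3): L=6.5576, (cx,cy)=(0.9990,0.0450)
member 4 (2-3): L=9.6232, (cx,cy)=(0.3451,0.9386)
solve A·x = −loads:
  F[0-1] = -6711.8218 N (compression)
  F[0-2] = -2400.1418 N (compression)
  F[1-2] = +6486.7618 N (tension)
  F[1-3] = -4593.3546 N (compression)
  F[2-3] = -437.0447 N (compression)
  Rx@0 = +4739.5300 N
  Ry@0 = +6290.9311 N
  Ry@2 = -5674.1011 N

6486.762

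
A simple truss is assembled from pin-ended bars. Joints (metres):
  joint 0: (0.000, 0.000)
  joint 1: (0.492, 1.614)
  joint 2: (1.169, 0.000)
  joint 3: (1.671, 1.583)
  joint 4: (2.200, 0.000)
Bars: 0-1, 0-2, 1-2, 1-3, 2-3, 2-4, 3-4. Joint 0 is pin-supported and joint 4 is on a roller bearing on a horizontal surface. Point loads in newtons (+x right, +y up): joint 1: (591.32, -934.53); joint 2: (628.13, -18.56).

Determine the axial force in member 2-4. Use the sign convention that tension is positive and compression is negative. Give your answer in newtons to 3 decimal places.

218.107

N=5 nodes, M=7 members, R=3 reactions → 2N=10, M+R=10
member 0 (0-1): L=1.6873, (cx,cy)=(0.2916,0.9565)
member 1 (0-2): L=1.1690, (cx,cy)=(1.0000,0.0000)
member 2 (1-2): L=1.7502, (cx,cy)=(0.3868,-0.9222)
member 3 (1-3): L=1.1794, (cx,cy)=(0.9997,-0.0263)
member 4 (2-3): L=1.6607, (cx,cy)=(0.3023,0.9532)
member 5 (2-4): L=1.0310, (cx,cy)=(1.0000,0.0000)
member 6 (3-4): L=1.6691, (cx,cy)=(0.3169,-0.9484)
solve A·x = −loads:
  F[0-1] = -314.0671 N (compression)
  F[0-2] = +1311.0276 N (tension)
  F[1-2] = -675.6153 N (compression)
  F[1-3] = -421.7119 N (compression)
  F[2-3] = +673.0742 N (tension)
  F[2-4] = +218.1067 N (tension)
  F[3-4] = -688.1495 N (compression)
  Rx@0 = -1219.4500 N
  Ry@0 = +300.4191 N
  Ry@4 = +652.6709 N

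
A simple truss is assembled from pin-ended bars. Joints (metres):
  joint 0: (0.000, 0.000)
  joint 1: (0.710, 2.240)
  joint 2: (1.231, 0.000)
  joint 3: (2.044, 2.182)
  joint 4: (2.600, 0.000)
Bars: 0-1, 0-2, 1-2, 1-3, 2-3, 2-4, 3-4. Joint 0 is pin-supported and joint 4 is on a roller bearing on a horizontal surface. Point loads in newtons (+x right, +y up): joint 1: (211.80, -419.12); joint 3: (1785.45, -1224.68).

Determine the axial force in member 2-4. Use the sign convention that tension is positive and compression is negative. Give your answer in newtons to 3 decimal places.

N=5 nodes, M=7 members, R=3 reactions → 2N=10, M+R=10
member 0 (0-1): L=2.3498, (cx,cy)=(0.3021,0.9533)
member 1 (0-2): L=1.2310, (cx,cy)=(1.0000,0.0000)
member 2 (1-2): L=2.2998, (cx,cy)=(0.2265,-0.9740)
member 3 (1-3): L=1.3353, (cx,cy)=(0.9991,-0.0434)
member 4 (2-3): L=2.3285, (cx,cy)=(0.3491,0.9371)
member 5 (2-4): L=1.3690, (cx,cy)=(1.0000,0.0000)
member 6 (3-4): L=2.2517, (cx,cy)=(0.2469,-0.9690)
solve A·x = −loads:
  F[0-1] = +1168.9536 N (tension)
  F[0-2] = +1644.0512 N (tension)
  F[1-2] = -1596.8287 N (compression)
  F[1-3] = +503.6233 N (tension)
  F[2-3] = +1659.7651 N (tension)
  F[2-4] = +702.8017 N (tension)
  F[3-4] = -2846.2504 N (compression)
  Rx@0 = -1997.2500 N
  Ry@0 = -1114.3173 N
  Ry@4 = +2758.1173 N

702.802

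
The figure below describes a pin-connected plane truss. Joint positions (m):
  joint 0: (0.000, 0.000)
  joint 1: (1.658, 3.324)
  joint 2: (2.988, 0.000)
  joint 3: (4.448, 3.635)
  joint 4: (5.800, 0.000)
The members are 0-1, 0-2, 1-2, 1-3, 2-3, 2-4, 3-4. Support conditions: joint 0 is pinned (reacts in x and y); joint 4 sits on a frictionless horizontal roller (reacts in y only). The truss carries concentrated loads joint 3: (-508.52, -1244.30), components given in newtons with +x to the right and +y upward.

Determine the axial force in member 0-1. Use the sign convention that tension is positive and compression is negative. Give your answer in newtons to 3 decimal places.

N=5 nodes, M=7 members, R=3 reactions → 2N=10, M+R=10
member 0 (0-1): L=3.7146, (cx,cy)=(0.4464,0.8949)
member 1 (0-2): L=2.9880, (cx,cy)=(1.0000,0.0000)
member 2 (1-2): L=3.5802, (cx,cy)=(0.3715,-0.9284)
member 3 (1-3): L=2.8073, (cx,cy)=(0.9938,0.1108)
member 4 (2-3): L=3.9172, (cx,cy)=(0.3727,0.9279)
member 5 (2-4): L=2.8120, (cx,cy)=(1.0000,0.0000)
member 6 (3-4): L=3.8783, (cx,cy)=(0.3486,-0.9373)
solve A·x = −loads:
  F[0-1] = -680.2786 N (compression)
  F[0-2] = -204.8764 N (compression)
  F[1-2] = +592.7791 N (tension)
  F[1-3] = -527.0979 N (compression)
  F[2-3] = -593.0924 N (compression)
  F[2-4] = +236.3852 N (tension)
  F[3-4] = -678.0846 N (compression)
  Rx@0 = +508.5200 N
  Ry@0 = +608.7524 N
  Ry@4 = +635.5476 N

-680.279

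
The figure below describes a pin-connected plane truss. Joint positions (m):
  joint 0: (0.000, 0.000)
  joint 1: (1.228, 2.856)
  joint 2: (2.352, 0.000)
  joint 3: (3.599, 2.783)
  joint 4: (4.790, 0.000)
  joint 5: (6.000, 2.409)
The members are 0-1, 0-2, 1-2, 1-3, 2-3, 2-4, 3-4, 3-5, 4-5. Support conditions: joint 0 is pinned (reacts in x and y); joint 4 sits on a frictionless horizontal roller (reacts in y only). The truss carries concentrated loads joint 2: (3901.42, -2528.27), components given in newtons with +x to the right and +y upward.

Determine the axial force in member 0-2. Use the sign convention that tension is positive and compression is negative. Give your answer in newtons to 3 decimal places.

4454.721

N=6 nodes, M=9 members, R=3 reactions → 2N=12, M+R=12
member 0 (0-1): L=3.1088, (cx,cy)=(0.3950,0.9187)
member 1 (0-2): L=2.3520, (cx,cy)=(1.0000,0.0000)
member 2 (1-2): L=3.0692, (cx,cy)=(0.3662,-0.9305)
member 3 (1-3): L=2.3721, (cx,cy)=(0.9995,-0.0308)
member 4 (2-3): L=3.0496, (cx,cy)=(0.4089,0.9126)
member 5 (2-4): L=2.4380, (cx,cy)=(1.0000,0.0000)
member 6 (3-4): L=3.0271, (cx,cy)=(0.3934,-0.9193)
member 7 (3-5): L=2.4300, (cx,cy)=(0.9881,-0.1539)
member 8 (4-5): L=2.6958, (cx,cy)=(0.4488,0.8936)
solve A·x = −loads:
  F[0-1] = -1400.7418 N (compression)
  F[0-2] = +4454.7214 N (tension)
  F[1-2] = +1418.3963 N (tension)
  F[1-3] = -1073.2504 N (compression)
  F[2-3] = +1324.1738 N (tension)
  F[2-4] = +531.2804 N (tension)
  F[3-4] = -1350.3439 N (compression)
  F[3-5] = +0.0000 N (tension)
  F[4-5] = -0.0000 N (compression)
  Rx@0 = -3901.4200 N
  Ry@0 = +1286.8314 N
  Ry@4 = +1241.4386 N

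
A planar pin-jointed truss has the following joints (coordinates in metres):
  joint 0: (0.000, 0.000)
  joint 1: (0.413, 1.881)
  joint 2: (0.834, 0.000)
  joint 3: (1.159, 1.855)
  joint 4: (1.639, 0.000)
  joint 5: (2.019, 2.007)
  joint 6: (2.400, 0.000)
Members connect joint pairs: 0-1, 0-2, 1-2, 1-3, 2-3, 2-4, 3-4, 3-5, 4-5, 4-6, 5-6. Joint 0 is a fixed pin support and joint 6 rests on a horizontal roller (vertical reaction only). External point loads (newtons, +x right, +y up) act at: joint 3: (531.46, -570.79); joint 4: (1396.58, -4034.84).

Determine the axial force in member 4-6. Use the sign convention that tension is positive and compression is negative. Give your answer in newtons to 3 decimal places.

N=7 nodes, M=11 members, R=3 reactions → 2N=14, M+R=14
member 0 (0-1): L=1.9258, (cx,cy)=(0.2145,0.9767)
member 1 (0-2): L=0.8340, (cx,cy)=(1.0000,0.0000)
member 2 (1-2): L=1.9275, (cx,cy)=(0.2184,-0.9759)
member 3 (1-3): L=0.7465, (cx,cy)=(0.9994,-0.0348)
member 4 (2-3): L=1.8833, (cx,cy)=(0.1726,0.9850)
member 5 (2-4): L=0.8050, (cx,cy)=(1.0000,0.0000)
member 6 (3-4): L=1.9161, (cx,cy)=(0.2505,-0.9681)
member 7 (3-5): L=0.8733, (cx,cy)=(0.9847,0.1740)
member 8 (4-5): L=2.0427, (cx,cy)=(0.1860,0.9825)
member 9 (4-6): L=0.7610, (cx,cy)=(1.0000,0.0000)
member 10 (5-6): L=2.0428, (cx,cy)=(0.1865,-0.9825)
solve A·x = −loads:
  F[0-1] = -1191.4734 N (compression)
  F[0-2] = +2183.5582 N (tension)
  F[1-2] = +1211.1178 N (tension)
  F[1-3] = -520.3582 N (compression)
  F[2-3] = -1199.8792 N (compression)
  F[2-4] = +2655.1499 N (tension)
  F[3-4] = +365.9827 N (tension)
  F[3-5] = -1371.1797 N (compression)
  F[4-5] = +3745.9170 N (tension)
  F[4-6] = +653.3908 N (tension)
  F[5-6] = -3503.3473 N (compression)
  Rx@0 = -1928.0400 N
  Ry@0 = +1163.7522 N
  Ry@6 = +3441.8778 N

653.391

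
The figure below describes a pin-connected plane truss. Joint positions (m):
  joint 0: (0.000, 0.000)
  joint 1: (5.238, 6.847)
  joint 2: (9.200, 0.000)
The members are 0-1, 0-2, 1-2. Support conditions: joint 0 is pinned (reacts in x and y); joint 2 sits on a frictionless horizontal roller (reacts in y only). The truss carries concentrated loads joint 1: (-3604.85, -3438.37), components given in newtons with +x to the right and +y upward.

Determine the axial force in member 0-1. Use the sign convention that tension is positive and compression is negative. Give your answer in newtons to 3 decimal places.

N=3 nodes, M=3 members, R=3 reactions → 2N=6, M+R=6
member 0 (0-1): L=8.6208, (cx,cy)=(0.6076,0.7942)
member 1 (0-2): L=9.2000, (cx,cy)=(1.0000,0.0000)
member 2 (1-2): L=7.9107, (cx,cy)=(0.5008,-0.8655)
solve A·x = −loads:
  F[0-1] = -5242.2422 N (compression)
  F[0-2] = -419.6595 N (compression)
  F[1-2] = +837.9081 N (tension)
  Rx@0 = +3604.8500 N
  Ry@0 = +4163.6119 N
  Ry@2 = -725.2419 N

-5242.242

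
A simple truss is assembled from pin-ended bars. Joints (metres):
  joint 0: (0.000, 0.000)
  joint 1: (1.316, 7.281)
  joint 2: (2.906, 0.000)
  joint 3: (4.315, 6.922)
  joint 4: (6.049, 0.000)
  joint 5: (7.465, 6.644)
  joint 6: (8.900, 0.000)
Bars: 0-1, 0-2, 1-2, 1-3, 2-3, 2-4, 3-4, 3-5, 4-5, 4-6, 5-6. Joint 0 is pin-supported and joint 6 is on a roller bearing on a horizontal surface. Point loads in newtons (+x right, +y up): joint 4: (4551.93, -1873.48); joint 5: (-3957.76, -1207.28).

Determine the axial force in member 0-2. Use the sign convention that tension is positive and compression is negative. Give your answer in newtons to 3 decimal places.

1271.842

N=7 nodes, M=11 members, R=3 reactions → 2N=14, M+R=14
member 0 (0-1): L=7.3990, (cx,cy)=(0.1779,0.9841)
member 1 (0-2): L=2.9060, (cx,cy)=(1.0000,0.0000)
member 2 (1-2): L=7.4526, (cx,cy)=(0.2133,-0.9770)
member 3 (1-3): L=3.0204, (cx,cy)=(0.9929,-0.1189)
member 4 (2-3): L=7.0639, (cx,cy)=(0.1995,0.9799)
member 5 (2-4): L=3.1430, (cx,cy)=(1.0000,0.0000)
member 6 (3-4): L=7.1359, (cx,cy)=(0.2430,-0.9700)
member 7 (3-5): L=3.1622, (cx,cy)=(0.9961,-0.0879)
member 8 (4-5): L=6.7932, (cx,cy)=(0.2084,0.9780)
member 9 (4-6): L=2.8510, (cx,cy)=(1.0000,0.0000)
member 10 (5-6): L=6.7972, (cx,cy)=(0.2111,-0.9775)
solve A·x = −loads:
  F[0-1] = -3810.0871 N (compression)
  F[0-2] = +1271.8416 N (tension)
  F[1-2] = +4025.9722 N (tension)
  F[1-3] = -1547.5780 N (compression)
  F[2-3] = -4013.9377 N (compression)
  F[2-4] = +2931.4118 N (tension)
  F[3-4] = +4170.0238 N (tension)
  F[3-5] = -3363.5690 N (compression)
  F[4-5] = -2220.3262 N (compression)
  F[4-6] = -144.4021 N (compression)
  F[5-6] = +683.9931 N (tension)
  Rx@0 = -594.1700 N
  Ry@0 = +3749.3366 N
  Ry@6 = -668.5766 N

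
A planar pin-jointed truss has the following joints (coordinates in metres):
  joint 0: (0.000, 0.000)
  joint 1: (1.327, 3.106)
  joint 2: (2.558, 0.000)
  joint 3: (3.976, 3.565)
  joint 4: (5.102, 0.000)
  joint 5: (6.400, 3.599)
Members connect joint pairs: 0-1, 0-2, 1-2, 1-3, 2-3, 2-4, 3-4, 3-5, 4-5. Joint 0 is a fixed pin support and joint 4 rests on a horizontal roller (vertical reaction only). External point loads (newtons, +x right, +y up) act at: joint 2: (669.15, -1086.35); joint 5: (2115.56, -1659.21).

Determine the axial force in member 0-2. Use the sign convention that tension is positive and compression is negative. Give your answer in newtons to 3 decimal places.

2198.210

N=6 nodes, M=9 members, R=3 reactions → 2N=12, M+R=12
member 0 (0-1): L=3.3776, (cx,cy)=(0.3929,0.9196)
member 1 (0-2): L=2.5580, (cx,cy)=(1.0000,0.0000)
member 2 (1-2): L=3.3410, (cx,cy)=(0.3684,-0.9296)
member 3 (1-3): L=2.6885, (cx,cy)=(0.9853,0.1707)
member 4 (2-3): L=3.8367, (cx,cy)=(0.3696,0.9292)
member 5 (2-4): L=2.5440, (cx,cy)=(1.0000,0.0000)
member 6 (3-4): L=3.7386, (cx,cy)=(0.3012,-0.9536)
member 7 (3-5): L=2.4242, (cx,cy)=(0.9999,0.0140)
member 8 (4-5): L=3.8259, (cx,cy)=(0.3393,0.9407)
solve A·x = −loads:
  F[0-1] = +1492.8107 N (tension)
  F[0-2] = +2198.2104 N (tension)
  F[1-2] = -1279.4757 N (compression)
  F[1-3] = +1073.6829 N (tension)
  F[2-3] = +2449.2333 N (tension)
  F[2-4] = +152.4228 N (tension)
  F[3-4] = -2538.7437 N (compression)
  F[3-5] = +2728.0309 N (tension)
  F[4-5] = -1804.4940 N (compression)
  Rx@0 = -2784.7100 N
  Ry@0 = -1372.7716 N
  Ry@4 = +4118.3316 N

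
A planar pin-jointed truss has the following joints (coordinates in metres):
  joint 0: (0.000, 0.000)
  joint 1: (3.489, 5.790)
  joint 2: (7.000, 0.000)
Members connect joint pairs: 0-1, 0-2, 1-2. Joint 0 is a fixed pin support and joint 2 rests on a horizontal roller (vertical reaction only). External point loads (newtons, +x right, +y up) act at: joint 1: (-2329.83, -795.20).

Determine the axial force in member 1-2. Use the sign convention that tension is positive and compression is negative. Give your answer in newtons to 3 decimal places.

1790.201

N=3 nodes, M=3 members, R=3 reactions → 2N=6, M+R=6
member 0 (0-1): L=6.7600, (cx,cy)=(0.5161,0.8565)
member 1 (0-2): L=7.0000, (cx,cy)=(1.0000,0.0000)
member 2 (1-2): L=6.7714, (cx,cy)=(0.5185,-0.8551)
solve A·x = −loads:
  F[0-1] = -2715.6078 N (compression)
  F[0-2] = -928.2331 N (compression)
  F[1-2] = +1790.2005 N (tension)
  Rx@0 = +2329.8300 N
  Ry@0 = +2325.9518 N
  Ry@2 = -1530.7518 N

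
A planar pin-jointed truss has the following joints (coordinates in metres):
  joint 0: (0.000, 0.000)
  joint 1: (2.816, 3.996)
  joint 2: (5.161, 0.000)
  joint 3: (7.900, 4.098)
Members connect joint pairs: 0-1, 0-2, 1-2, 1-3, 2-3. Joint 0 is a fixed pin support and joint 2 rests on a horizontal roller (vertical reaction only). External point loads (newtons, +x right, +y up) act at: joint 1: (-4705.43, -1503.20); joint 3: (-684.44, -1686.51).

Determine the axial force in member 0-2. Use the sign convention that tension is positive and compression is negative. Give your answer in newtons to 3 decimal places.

-2588.886

N=4 nodes, M=5 members, R=3 reactions → 2N=8, M+R=8
member 0 (0-1): L=4.8885, (cx,cy)=(0.5760,0.8174)
member 1 (0-2): L=5.1610, (cx,cy)=(1.0000,0.0000)
member 2 (1-2): L=4.6333, (cx,cy)=(0.5061,-0.8625)
member 3 (1-3): L=5.0850, (cx,cy)=(0.9998,0.0201)
member 4 (2-3): L=4.9291, (cx,cy)=(0.5557,0.8314)
solve A·x = −loads:
  F[0-1] = -4862.4779 N (compression)
  F[0-2] = -2588.8857 N (compression)
  F[1-2] = +2876.0685 N (tension)
  F[1-3] = +448.8893 N (tension)
  F[2-3] = -2039.3624 N (compression)
  Rx@0 = +5389.8700 N
  Ry@0 = +3974.6922 N
  Ry@2 = -784.9822 N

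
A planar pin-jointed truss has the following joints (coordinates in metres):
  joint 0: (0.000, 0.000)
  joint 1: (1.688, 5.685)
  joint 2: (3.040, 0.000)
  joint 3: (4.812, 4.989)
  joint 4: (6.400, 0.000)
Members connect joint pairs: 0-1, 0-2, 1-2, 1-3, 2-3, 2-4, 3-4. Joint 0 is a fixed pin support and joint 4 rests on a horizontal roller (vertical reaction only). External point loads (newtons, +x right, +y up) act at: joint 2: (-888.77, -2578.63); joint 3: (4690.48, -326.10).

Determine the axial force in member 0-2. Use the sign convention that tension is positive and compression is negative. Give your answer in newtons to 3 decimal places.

3142.045

N=5 nodes, M=7 members, R=3 reactions → 2N=10, M+R=10
member 0 (0-1): L=5.9303, (cx,cy)=(0.2846,0.9586)
member 1 (0-2): L=3.0400, (cx,cy)=(1.0000,0.0000)
member 2 (1-2): L=5.8436, (cx,cy)=(0.2314,-0.9729)
member 3 (1-3): L=3.2006, (cx,cy)=(0.9761,-0.2175)
member 4 (2-3): L=5.2943, (cx,cy)=(0.3347,0.9423)
member 5 (2-4): L=3.3600, (cx,cy)=(1.0000,0.0000)
member 6 (3-4): L=5.2356, (cx,cy)=(0.3033,-0.9529)
solve A·x = −loads:
  F[0-1] = +2317.5476 N (tension)
  F[0-2] = +3142.0445 N (tension)
  F[1-2] = -2570.9287 N (compression)
  F[1-3] = +1285.2479 N (tension)
  F[2-3] = +5390.7050 N (tension)
  F[2-4] = +1631.7381 N (tension)
  F[3-4] = -5379.8386 N (compression)
  Rx@0 = -3801.7100 N
  Ry@0 = -2221.6814 N
  Ry@4 = +5126.4114 N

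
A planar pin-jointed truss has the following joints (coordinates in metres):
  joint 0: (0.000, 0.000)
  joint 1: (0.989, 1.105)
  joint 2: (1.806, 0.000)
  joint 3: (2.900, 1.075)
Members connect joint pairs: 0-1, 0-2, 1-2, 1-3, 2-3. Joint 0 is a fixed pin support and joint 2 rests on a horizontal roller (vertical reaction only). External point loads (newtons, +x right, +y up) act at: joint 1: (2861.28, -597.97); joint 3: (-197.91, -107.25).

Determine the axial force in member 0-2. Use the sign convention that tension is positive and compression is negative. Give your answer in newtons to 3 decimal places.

N=4 nodes, M=5 members, R=3 reactions → 2N=8, M+R=8
member 0 (0-1): L=1.4830, (cx,cy)=(0.6669,0.7451)
member 1 (0-2): L=1.8060, (cx,cy)=(1.0000,0.0000)
member 2 (1-2): L=1.3742, (cx,cy)=(0.5945,-0.8041)
member 3 (1-3): L=1.9112, (cx,cy)=(0.9999,-0.0157)
member 4 (2-3): L=1.5338, (cx,cy)=(0.7133,0.7009)
solve A·x = −loads:
  F[0-1] = +1915.5258 N (tension)
  F[0-2] = +1385.8807 N (tension)
  F[1-2] = -2517.0519 N (compression)
  F[1-3] = -87.3794 N (compression)
  F[2-3] = -154.9776 N (compression)
  Rx@0 = -2663.3700 N
  Ry@0 = -1427.3262 N
  Ry@2 = +2132.5462 N

1385.881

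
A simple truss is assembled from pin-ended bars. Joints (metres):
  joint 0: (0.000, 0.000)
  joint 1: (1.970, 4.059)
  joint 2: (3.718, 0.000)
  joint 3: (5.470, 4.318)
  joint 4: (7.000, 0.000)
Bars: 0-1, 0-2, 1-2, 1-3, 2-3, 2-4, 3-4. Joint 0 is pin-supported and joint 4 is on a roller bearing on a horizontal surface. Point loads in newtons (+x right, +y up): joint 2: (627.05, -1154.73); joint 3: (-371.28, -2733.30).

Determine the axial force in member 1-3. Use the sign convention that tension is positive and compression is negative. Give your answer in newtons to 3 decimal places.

N=5 nodes, M=7 members, R=3 reactions → 2N=10, M+R=10
member 0 (0-1): L=4.5118, (cx,cy)=(0.4366,0.8996)
member 1 (0-2): L=3.7180, (cx,cy)=(1.0000,0.0000)
member 2 (1-2): L=4.4194, (cx,cy)=(0.3955,-0.9185)
member 3 (1-3): L=3.5096, (cx,cy)=(0.9973,0.0738)
member 4 (2-3): L=4.6599, (cx,cy)=(0.3760,0.9266)
member 5 (2-4): L=3.2820, (cx,cy)=(1.0000,0.0000)
member 6 (3-4): L=4.5811, (cx,cy)=(0.3340,-0.9426)
solve A·x = −loads:
  F[0-1] = -1520.4431 N (compression)
  F[0-2] = +919.6447 N (tension)
  F[1-2] = +1391.4674 N (tension)
  F[1-3] = -1217.5617 N (compression)
  F[2-3] = -133.0278 N (compression)
  F[2-4] = +892.9767 N (tension)
  F[3-4] = -2673.7067 N (compression)
  Rx@0 = -255.7700 N
  Ry@0 = +1367.8514 N
  Ry@4 = +2520.1786 N

-1217.562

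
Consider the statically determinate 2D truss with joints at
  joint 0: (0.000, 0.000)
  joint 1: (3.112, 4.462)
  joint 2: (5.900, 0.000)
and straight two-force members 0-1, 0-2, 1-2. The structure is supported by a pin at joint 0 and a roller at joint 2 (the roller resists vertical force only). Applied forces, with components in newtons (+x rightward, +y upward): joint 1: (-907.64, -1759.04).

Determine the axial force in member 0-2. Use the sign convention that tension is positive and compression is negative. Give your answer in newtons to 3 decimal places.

150.833

N=3 nodes, M=3 members, R=3 reactions → 2N=6, M+R=6
member 0 (0-1): L=5.4400, (cx,cy)=(0.5721,0.8202)
member 1 (0-2): L=5.9000, (cx,cy)=(1.0000,0.0000)
member 2 (1-2): L=5.2614, (cx,cy)=(0.5299,-0.8481)
solve A·x = −loads:
  F[0-1] = -1850.2984 N (compression)
  F[0-2] = +150.8326 N (tension)
  F[1-2] = -284.6454 N (compression)
  Rx@0 = +907.6400 N
  Ry@0 = +1517.6429 N
  Ry@2 = +241.3971 N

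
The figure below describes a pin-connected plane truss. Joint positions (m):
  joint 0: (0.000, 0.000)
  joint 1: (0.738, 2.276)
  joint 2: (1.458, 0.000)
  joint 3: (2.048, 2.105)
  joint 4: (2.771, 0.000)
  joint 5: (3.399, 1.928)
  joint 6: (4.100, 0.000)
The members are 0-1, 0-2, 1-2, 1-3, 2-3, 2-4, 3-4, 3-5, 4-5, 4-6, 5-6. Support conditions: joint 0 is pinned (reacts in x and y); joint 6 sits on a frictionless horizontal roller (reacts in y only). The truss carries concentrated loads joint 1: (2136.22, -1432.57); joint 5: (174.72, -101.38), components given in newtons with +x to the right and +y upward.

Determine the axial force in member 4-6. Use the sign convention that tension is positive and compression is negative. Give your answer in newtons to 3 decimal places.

N=7 nodes, M=11 members, R=3 reactions → 2N=14, M+R=14
member 0 (0-1): L=2.3927, (cx,cy)=(0.3084,0.9512)
member 1 (0-2): L=1.4580, (cx,cy)=(1.0000,0.0000)
member 2 (1-2): L=2.3872, (cx,cy)=(0.3016,-0.9534)
member 3 (1-3): L=1.3211, (cx,cy)=(0.9916,-0.1294)
member 4 (2-3): L=2.1861, (cx,cy)=(0.2699,0.9629)
member 5 (2-4): L=1.3130, (cx,cy)=(1.0000,0.0000)
member 6 (3-4): L=2.2257, (cx,cy)=(0.3248,-0.9458)
member 7 (3-5): L=1.3625, (cx,cy)=(0.9915,-0.1299)
member 8 (4-5): L=2.0277, (cx,cy)=(0.3097,0.9508)
member 9 (4-6): L=1.3290, (cx,cy)=(1.0000,0.0000)
member 10 (5-6): L=2.0515, (cx,cy)=(0.3417,-0.9398)
solve A·x = −loads:
  F[0-1] = +79.8773 N (tension)
  F[0-2] = +2286.3024 N (tension)
  F[1-2] = -1348.8381 N (compression)
  F[1-3] = -1719.2185 N (compression)
  F[2-3] = +1335.5834 N (tension)
  F[2-4] = +1519.0228 N (tension)
  F[3-4] = -1475.2166 N (compression)
  F[3-5] = -872.4846 N (compression)
  F[4-5] = +1467.3624 N (tension)
  F[4-6] = +585.3542 N (tension)
  F[5-6] = -1713.0449 N (compression)
  Rx@0 = -2310.9400 N
  Ry@0 = -75.9827 N
  Ry@6 = +1609.9327 N

585.354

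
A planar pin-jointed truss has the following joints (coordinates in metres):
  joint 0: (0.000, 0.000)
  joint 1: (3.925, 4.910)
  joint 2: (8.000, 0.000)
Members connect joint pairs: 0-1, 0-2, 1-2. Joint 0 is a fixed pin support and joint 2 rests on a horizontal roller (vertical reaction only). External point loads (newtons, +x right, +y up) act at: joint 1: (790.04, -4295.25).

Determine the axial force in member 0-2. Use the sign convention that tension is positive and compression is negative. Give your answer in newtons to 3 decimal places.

N=3 nodes, M=3 members, R=3 reactions → 2N=6, M+R=6
member 0 (0-1): L=6.2860, (cx,cy)=(0.6244,0.7811)
member 1 (0-2): L=8.0000, (cx,cy)=(1.0000,0.0000)
member 2 (1-2): L=6.3807, (cx,cy)=(0.6386,-0.7695)
solve A·x = −loads:
  F[0-1] = -2180.2618 N (compression)
  F[0-2] = +2151.4042 N (tension)
  F[1-2] = -3368.7193 N (compression)
  Rx@0 = -790.0400 N
  Ry@0 = +1703.0059 N
  Ry@2 = +2592.2441 N

2151.404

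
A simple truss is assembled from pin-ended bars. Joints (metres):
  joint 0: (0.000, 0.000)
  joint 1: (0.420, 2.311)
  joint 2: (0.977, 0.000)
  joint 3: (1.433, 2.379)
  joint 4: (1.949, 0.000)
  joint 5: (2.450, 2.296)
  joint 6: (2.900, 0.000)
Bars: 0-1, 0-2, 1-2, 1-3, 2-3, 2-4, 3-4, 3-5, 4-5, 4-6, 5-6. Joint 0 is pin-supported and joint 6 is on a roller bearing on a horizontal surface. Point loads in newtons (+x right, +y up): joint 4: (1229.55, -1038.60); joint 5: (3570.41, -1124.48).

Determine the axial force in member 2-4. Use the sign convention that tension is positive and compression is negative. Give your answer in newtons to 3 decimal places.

N=7 nodes, M=11 members, R=3 reactions → 2N=14, M+R=14
member 0 (0-1): L=2.3489, (cx,cy)=(0.1788,0.9839)
member 1 (0-2): L=0.9770, (cx,cy)=(1.0000,0.0000)
member 2 (1-2): L=2.3772, (cx,cy)=(0.2343,-0.9722)
member 3 (1-3): L=1.0153, (cx,cy)=(0.9978,0.0670)
member 4 (2-3): L=2.4223, (cx,cy)=(0.1883,0.9821)
member 5 (2-4): L=0.9720, (cx,cy)=(1.0000,0.0000)
member 6 (3-4): L=2.4343, (cx,cy)=(0.2120,-0.9773)
member 7 (3-5): L=1.0204, (cx,cy)=(0.9967,-0.0813)
member 8 (4-5): L=2.3500, (cx,cy)=(0.2132,0.9770)
member 9 (4-6): L=0.9510, (cx,cy)=(1.0000,0.0000)
member 10 (5-6): L=2.3397, (cx,cy)=(0.1923,-0.9813)
solve A·x = −loads:
  F[0-1] = +2349.5691 N (tension)
  F[0-2] = +4379.8324 N (tension)
  F[1-2] = -2311.4918 N (compression)
  F[1-3] = +963.9013 N (tension)
  F[2-3] = +2288.0513 N (tension)
  F[2-4] = +3407.4970 N (tension)
  F[3-4] = -2526.4614 N (compression)
  F[3-5] = +1934.4050 N (tension)
  F[4-5] = +3590.1860 N (tension)
  F[4-6] = +877.0262 N (tension)
  F[5-6] = -4559.9180 N (compression)
  Rx@0 = -4799.9600 N
  Ry@0 = -2311.7023 N
  Ry@6 = +4474.7823 N

3407.497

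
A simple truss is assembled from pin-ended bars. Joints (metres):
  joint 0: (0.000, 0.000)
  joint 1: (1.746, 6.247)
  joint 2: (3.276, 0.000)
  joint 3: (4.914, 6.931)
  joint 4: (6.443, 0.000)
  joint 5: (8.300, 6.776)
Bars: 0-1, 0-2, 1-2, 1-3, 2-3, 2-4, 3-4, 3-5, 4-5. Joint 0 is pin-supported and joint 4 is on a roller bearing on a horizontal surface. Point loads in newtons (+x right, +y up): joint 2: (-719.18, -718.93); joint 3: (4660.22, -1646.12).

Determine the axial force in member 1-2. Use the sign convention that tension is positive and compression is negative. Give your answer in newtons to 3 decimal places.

-3922.671

N=6 nodes, M=9 members, R=3 reactions → 2N=12, M+R=12
member 0 (0-1): L=6.4864, (cx,cy)=(0.2692,0.9631)
member 1 (0-2): L=3.2760, (cx,cy)=(1.0000,0.0000)
member 2 (1-2): L=6.4316, (cx,cy)=(0.2379,-0.9713)
member 3 (1-3): L=3.2410, (cx,cy)=(0.9775,0.2110)
member 4 (2-3): L=7.1219, (cx,cy)=(0.2300,0.9732)
member 5 (2-4): L=3.1670, (cx,cy)=(1.0000,0.0000)
member 6 (3-4): L=7.0976, (cx,cy)=(0.2154,-0.9765)
member 7 (3-5): L=3.3895, (cx,cy)=(0.9990,-0.0457)
member 8 (4-5): L=7.0259, (cx,cy)=(0.2643,0.9644)
solve A·x = −loads:
  F[0-1] = +4432.7747 N (tension)
  F[0-2] = +2747.8339 N (tension)
  F[1-2] = -3922.6714 N (compression)
  F[1-3] = +2175.3548 N (tension)
  F[2-3] = +4653.7505 N (tension)
  F[2-4] = +1463.5278 N (tension)
  F[3-4] = -6793.7246 N (compression)
  F[3-5] = +0.0000 N (tension)
  F[4-5] = -0.0000 N (compression)
  Rx@0 = -3941.0400 N
  Ry@0 = -4269.1628 N
  Ry@4 = +6634.2128 N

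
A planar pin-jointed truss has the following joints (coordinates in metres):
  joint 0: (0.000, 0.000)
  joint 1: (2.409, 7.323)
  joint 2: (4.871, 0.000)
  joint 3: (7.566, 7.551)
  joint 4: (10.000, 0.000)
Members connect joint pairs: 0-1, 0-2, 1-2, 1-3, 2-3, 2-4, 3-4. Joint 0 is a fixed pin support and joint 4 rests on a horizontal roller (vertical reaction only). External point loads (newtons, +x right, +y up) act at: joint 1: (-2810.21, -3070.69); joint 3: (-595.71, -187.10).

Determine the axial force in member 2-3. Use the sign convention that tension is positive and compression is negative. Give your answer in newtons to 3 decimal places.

-1953.059

N=5 nodes, M=7 members, R=3 reactions → 2N=10, M+R=10
member 0 (0-1): L=7.7091, (cx,cy)=(0.3125,0.9499)
member 1 (0-2): L=4.8710, (cx,cy)=(1.0000,0.0000)
member 2 (1-2): L=7.7258, (cx,cy)=(0.3187,-0.9479)
member 3 (1-3): L=5.1620, (cx,cy)=(0.9990,0.0442)
member 4 (2-3): L=8.0175, (cx,cy)=(0.3361,0.9418)
member 5 (2-4): L=5.1290, (cx,cy)=(1.0000,0.0000)
member 6 (3-4): L=7.9336, (cx,cy)=(0.3068,-0.9518)
solve A·x = −loads:
  F[0-1] = -5141.7298 N (compression)
  F[0-2] = -1799.1837 N (compression)
  F[1-2] = +1940.5880 N (tension)
  F[1-3] = +585.6321 N (tension)
  F[2-3] = -1953.0586 N (compression)
  F[2-4] = -524.2716 N (compression)
  F[3-4] = +1708.8578 N (tension)
  Rx@0 = +3405.9200 N
  Ry@0 = +4884.2383 N
  Ry@4 = -1626.4483 N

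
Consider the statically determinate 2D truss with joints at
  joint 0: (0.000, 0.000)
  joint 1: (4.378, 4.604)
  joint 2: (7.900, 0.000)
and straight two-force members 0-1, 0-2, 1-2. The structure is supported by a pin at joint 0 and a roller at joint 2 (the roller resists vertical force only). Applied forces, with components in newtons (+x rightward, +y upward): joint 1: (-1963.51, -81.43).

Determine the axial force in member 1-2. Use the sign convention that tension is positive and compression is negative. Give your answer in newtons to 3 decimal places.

N=3 nodes, M=3 members, R=3 reactions → 2N=6, M+R=6
member 0 (0-1): L=6.3532, (cx,cy)=(0.6891,0.7247)
member 1 (0-2): L=7.9000, (cx,cy)=(1.0000,0.0000)
member 2 (1-2): L=5.7967, (cx,cy)=(0.6076,-0.7943)
solve A·x = −loads:
  F[0-1] = -1629.1669 N (compression)
  F[0-2] = -840.8562 N (compression)
  F[1-2] = +1383.9182 N (tension)
  Rx@0 = +1963.5100 N
  Ry@0 = +1180.6072 N
  Ry@2 = -1099.1772 N

1383.918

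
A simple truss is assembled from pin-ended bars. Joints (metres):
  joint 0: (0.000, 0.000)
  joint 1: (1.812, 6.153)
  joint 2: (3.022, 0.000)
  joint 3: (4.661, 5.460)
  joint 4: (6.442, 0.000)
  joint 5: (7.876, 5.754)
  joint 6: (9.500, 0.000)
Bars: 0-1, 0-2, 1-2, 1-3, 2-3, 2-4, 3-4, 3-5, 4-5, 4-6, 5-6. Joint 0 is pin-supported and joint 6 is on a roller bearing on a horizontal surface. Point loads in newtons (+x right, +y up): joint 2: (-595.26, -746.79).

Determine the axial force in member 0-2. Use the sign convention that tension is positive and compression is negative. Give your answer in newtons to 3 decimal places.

-445.296

N=7 nodes, M=11 members, R=3 reactions → 2N=14, M+R=14
member 0 (0-1): L=6.4143, (cx,cy)=(0.2825,0.9593)
member 1 (0-2): L=3.0220, (cx,cy)=(1.0000,0.0000)
member 2 (1-2): L=6.2708, (cx,cy)=(0.1930,-0.9812)
member 3 (1-3): L=2.9321, (cx,cy)=(0.9717,-0.2364)
member 4 (2-3): L=5.7007, (cx,cy)=(0.2875,0.9578)
member 5 (2-4): L=3.4200, (cx,cy)=(1.0000,0.0000)
member 6 (3-4): L=5.7431, (cx,cy)=(0.3101,-0.9507)
member 7 (3-5): L=3.2284, (cx,cy)=(0.9958,0.0911)
member 8 (4-5): L=5.9300, (cx,cy)=(0.2418,0.9703)
member 9 (4-6): L=3.0580, (cx,cy)=(1.0000,0.0000)
member 10 (5-6): L=5.9788, (cx,cy)=(0.2716,-0.9624)
solve A·x = −loads:
  F[0-1] = -530.8546 N (compression)
  F[0-2] = -445.2960 N (compression)
  F[1-2] = +584.1018 N (tension)
  F[1-3] = -270.3293 N (compression)
  F[2-3] = +181.3208 N (tension)
  F[2-4] = +210.5389 N (tension)
  F[3-4] = -262.3037 N (compression)
  F[3-5] = -129.7351 N (compression)
  F[4-5] = +256.9999 N (tension)
  F[4-6] = +67.0480 N (tension)
  F[5-6] = -246.8383 N (compression)
  Rx@0 = +595.2600 N
  Ry@0 = +509.2322 N
  Ry@6 = +237.5578 N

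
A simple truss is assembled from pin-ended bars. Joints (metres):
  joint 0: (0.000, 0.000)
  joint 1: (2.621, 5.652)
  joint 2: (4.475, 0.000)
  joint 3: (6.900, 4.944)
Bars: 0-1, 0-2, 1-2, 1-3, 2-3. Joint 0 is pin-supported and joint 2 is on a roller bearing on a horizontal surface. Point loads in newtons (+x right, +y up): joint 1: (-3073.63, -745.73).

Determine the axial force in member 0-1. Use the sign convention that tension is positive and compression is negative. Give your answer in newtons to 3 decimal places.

N=4 nodes, M=5 members, R=3 reactions → 2N=8, M+R=8
member 0 (0-1): L=6.2301, (cx,cy)=(0.4207,0.9072)
member 1 (0-2): L=4.4750, (cx,cy)=(1.0000,0.0000)
member 2 (1-2): L=5.9483, (cx,cy)=(0.3117,-0.9502)
member 3 (1-3): L=4.3372, (cx,cy)=(0.9866,-0.1632)
member 4 (2-3): L=5.5067, (cx,cy)=(0.4404,0.8978)
solve A·x = −loads:
  F[0-1] = -4619.7048 N (compression)
  F[0-2] = -1130.1375 N (compression)
  F[1-2] = +3625.8957 N (tension)
  F[1-3] = -0.0000 N (tension)
  F[2-3] = -0.0000 N (tension)
  Rx@0 = +3073.6300 N
  Ry@0 = +4191.0034 N
  Ry@2 = -3445.2734 N

-4619.705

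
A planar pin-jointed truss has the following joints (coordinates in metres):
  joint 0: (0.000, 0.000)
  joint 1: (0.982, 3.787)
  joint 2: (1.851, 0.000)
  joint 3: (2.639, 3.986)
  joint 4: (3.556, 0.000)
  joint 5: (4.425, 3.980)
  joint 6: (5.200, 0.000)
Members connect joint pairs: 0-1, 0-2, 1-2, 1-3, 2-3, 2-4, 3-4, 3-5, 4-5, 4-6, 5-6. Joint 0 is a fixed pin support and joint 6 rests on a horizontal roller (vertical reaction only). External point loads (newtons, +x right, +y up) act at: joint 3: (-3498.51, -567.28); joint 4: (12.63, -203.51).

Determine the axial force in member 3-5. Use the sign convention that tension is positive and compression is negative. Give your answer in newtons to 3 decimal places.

N=7 nodes, M=11 members, R=3 reactions → 2N=14, M+R=14
member 0 (0-1): L=3.9122, (cx,cy)=(0.2510,0.9680)
member 1 (0-2): L=1.8510, (cx,cy)=(1.0000,0.0000)
member 2 (1-2): L=3.8854, (cx,cy)=(0.2237,-0.9747)
member 3 (1-3): L=1.6689, (cx,cy)=(0.9929,0.1192)
member 4 (2-3): L=4.0631, (cx,cy)=(0.1939,0.9810)
member 5 (2-4): L=1.7050, (cx,cy)=(1.0000,0.0000)
member 6 (3-4): L=4.0901, (cx,cy)=(0.2242,-0.9745)
member 7 (3-5): L=1.7860, (cx,cy)=(1.0000,-0.0034)
member 8 (4-5): L=4.0738, (cx,cy)=(0.2133,0.9770)
member 9 (4-6): L=1.6440, (cx,cy)=(1.0000,0.0000)
member 10 (5-6): L=4.0548, (cx,cy)=(0.1911,-0.9816)
solve A·x = −loads:
  F[0-1] = -3125.5310 N (compression)
  F[0-2] = -2701.3514 N (compression)
  F[1-2] = +2926.7758 N (tension)
  F[1-3] = -1449.4618 N (compression)
  F[2-3] = -2907.8441 N (compression)
  F[2-4] = -1482.8165 N (compression)
  F[3-4] = +2519.1918 N (tension)
  F[3-5] = +930.6521 N (tension)
  F[4-5] = -2304.5963 N (compression)
  F[4-6] = -439.0391 N (compression)
  F[5-6] = +2297.0263 N (tension)
  Rx@0 = +3485.8800 N
  Ry@0 = +3025.4683 N
  Ry@6 = -2254.6783 N

930.652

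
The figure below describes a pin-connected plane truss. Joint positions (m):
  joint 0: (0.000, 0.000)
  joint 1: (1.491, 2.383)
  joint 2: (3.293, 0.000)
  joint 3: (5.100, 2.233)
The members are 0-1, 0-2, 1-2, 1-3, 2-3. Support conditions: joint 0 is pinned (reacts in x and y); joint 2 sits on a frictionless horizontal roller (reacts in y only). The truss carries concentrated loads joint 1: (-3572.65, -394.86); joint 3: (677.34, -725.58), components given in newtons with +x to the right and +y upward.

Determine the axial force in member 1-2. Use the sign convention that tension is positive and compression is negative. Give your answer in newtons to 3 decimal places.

1878.427

N=4 nodes, M=5 members, R=3 reactions → 2N=8, M+R=8
member 0 (0-1): L=2.8110, (cx,cy)=(0.5304,0.8477)
member 1 (0-2): L=3.2930, (cx,cy)=(1.0000,0.0000)
member 2 (1-2): L=2.9876, (cx,cy)=(0.6032,-0.7976)
member 3 (1-3): L=3.6121, (cx,cy)=(0.9991,-0.0415)
member 4 (2-3): L=2.8725, (cx,cy)=(0.6291,0.7774)
solve A·x = −loads:
  F[0-1] = -2293.1414 N (compression)
  F[0-2] = -1678.9944 N (compression)
  F[1-2] = +1878.4266 N (tension)
  F[1-3] = +1224.4081 N (tension)
  F[2-3] = -867.9834 N (compression)
  Rx@0 = +2895.3100 N
  Ry@0 = +1943.9840 N
  Ry@2 = -823.5440 N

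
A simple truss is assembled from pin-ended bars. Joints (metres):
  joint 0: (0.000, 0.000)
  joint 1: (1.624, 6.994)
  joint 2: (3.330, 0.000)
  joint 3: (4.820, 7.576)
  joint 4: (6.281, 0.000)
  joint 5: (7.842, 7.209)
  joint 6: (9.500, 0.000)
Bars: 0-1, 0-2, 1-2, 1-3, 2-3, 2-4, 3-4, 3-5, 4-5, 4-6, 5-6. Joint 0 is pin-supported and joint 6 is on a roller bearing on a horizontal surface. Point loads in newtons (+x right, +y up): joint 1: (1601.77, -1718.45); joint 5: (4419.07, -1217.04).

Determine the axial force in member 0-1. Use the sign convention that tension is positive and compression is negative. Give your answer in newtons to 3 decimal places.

2972.559

N=7 nodes, M=11 members, R=3 reactions → 2N=14, M+R=14
member 0 (0-1): L=7.1801, (cx,cy)=(0.2262,0.9741)
member 1 (0-2): L=3.3300, (cx,cy)=(1.0000,0.0000)
member 2 (1-2): L=7.1991, (cx,cy)=(0.2370,-0.9715)
member 3 (1-3): L=3.2486, (cx,cy)=(0.9838,0.1792)
member 4 (2-3): L=7.7211, (cx,cy)=(0.1930,0.9812)
member 5 (2-4): L=2.9510, (cx,cy)=(1.0000,0.0000)
member 6 (3-4): L=7.7156, (cx,cy)=(0.1894,-0.9819)
member 7 (3-5): L=3.0442, (cx,cy)=(0.9927,-0.1206)
member 8 (4-5): L=7.3761, (cx,cy)=(0.2116,0.9773)
member 9 (4-6): L=3.2190, (cx,cy)=(1.0000,0.0000)
member 10 (5-6): L=7.3972, (cx,cy)=(0.2241,-0.9746)
solve A·x = −loads:
  F[0-1] = +2972.5587 N (tension)
  F[0-2] = +5348.5018 N (tension)
  F[1-2] = -4714.0742 N (compression)
  F[1-3] = +190.7742 N (tension)
  F[2-3] = +4667.5311 N (tension)
  F[2-4] = +3330.6567 N (tension)
  F[3-4] = -4949.5196 N (compression)
  F[3-5] = +2040.5218 N (tension)
  F[4-5] = +4972.6051 N (tension)
  F[4-6] = +1341.0769 N (tension)
  F[5-6] = -5983.2455 N (compression)
  Rx@0 = -6020.8400 N
  Ry@0 = -2895.5253 N
  Ry@6 = +5831.0153 N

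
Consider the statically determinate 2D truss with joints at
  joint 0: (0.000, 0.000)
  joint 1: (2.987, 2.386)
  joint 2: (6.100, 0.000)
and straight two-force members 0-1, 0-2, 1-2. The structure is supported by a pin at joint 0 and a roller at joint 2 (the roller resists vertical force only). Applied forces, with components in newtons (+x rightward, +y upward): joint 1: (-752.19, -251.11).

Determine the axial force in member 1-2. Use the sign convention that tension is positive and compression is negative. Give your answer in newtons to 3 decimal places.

N=3 nodes, M=3 members, R=3 reactions → 2N=6, M+R=6
member 0 (0-1): L=3.8230, (cx,cy)=(0.7813,0.6241)
member 1 (0-2): L=6.1000, (cx,cy)=(1.0000,0.0000)
member 2 (1-2): L=3.9222, (cx,cy)=(0.7937,-0.6083)
solve A·x = −loads:
  F[0-1] = -676.7372 N (compression)
  F[0-2] = -223.4363 N (compression)
  F[1-2] = +281.5178 N (tension)
  Rx@0 = +752.1900 N
  Ry@0 = +422.3657 N
  Ry@2 = -171.2557 N

281.518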